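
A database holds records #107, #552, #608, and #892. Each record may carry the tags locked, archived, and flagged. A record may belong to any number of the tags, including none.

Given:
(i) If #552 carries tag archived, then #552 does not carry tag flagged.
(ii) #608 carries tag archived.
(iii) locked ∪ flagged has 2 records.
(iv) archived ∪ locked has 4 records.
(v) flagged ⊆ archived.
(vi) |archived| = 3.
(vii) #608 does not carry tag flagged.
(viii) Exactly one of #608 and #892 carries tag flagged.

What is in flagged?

flagged = {#892}

From (ii): #608 ∈ archived.
From (vii): #608 ∉ flagged.
(viii) (exactly one): #892 ∈ flagged.
(v) with #892 ∈ flagged: #892 ∈ archived.
Suppose #107 ∈ flagged: no assignment then satisfies all the clues, so #107 ∉ flagged.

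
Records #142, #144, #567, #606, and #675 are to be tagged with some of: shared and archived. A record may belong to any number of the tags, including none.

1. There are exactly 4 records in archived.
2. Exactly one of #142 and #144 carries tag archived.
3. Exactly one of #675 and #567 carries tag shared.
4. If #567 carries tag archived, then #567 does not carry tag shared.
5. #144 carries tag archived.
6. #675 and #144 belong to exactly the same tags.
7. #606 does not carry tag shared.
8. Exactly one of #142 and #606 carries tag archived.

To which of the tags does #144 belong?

From (5): #144 ∈ archived.
From (7): #606 ∉ shared.
(2) (exactly one): #142 ∉ archived.
(6): #675 matches #144: #675 ∈ archived.
(8) (exactly one): #606 ∈ archived.
(1): only 4 candidates remain for archived, so all are in.
(4): #567 ∉ shared.
(3) (exactly one): #675 ∈ shared.
(6): #144 matches #675: #144 ∈ shared.

#144: archived, shared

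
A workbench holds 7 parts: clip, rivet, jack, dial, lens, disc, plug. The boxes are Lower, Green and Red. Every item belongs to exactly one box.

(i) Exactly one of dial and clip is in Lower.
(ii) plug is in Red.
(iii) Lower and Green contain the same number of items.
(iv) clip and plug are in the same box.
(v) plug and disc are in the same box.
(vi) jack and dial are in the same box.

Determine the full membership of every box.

From (ii): plug ∈ Red.
(iv): clip matches plug: clip ∉ Lower.
(iv): clip matches plug: clip ∉ Green.
(iv): clip matches plug: clip ∈ Red.
(v): disc matches plug: disc ∉ Lower.
(v): disc matches plug: disc ∉ Green.
(v): disc matches plug: disc ∈ Red.
(i) (exactly one): dial ∈ Lower.
(vi): jack matches dial: jack ∈ Lower.
Suppose rivet ∈ Lower: no assignment then satisfies all the clues, so rivet ∉ Lower.

Lower = {dial, jack}; Green = {lens, rivet}; Red = {clip, disc, plug}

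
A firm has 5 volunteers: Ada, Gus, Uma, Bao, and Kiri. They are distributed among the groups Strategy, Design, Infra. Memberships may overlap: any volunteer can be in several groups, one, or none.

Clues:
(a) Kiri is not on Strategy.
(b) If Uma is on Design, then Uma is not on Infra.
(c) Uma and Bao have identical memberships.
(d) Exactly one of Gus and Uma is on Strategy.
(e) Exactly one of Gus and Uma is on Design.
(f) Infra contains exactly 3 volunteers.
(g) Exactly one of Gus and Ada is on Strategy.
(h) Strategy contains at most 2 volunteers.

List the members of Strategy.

Strategy = {Gus}

From (a): Kiri ∉ Strategy.
Suppose Ada ∈ Strategy: no assignment then satisfies all the clues, so Ada ∉ Strategy.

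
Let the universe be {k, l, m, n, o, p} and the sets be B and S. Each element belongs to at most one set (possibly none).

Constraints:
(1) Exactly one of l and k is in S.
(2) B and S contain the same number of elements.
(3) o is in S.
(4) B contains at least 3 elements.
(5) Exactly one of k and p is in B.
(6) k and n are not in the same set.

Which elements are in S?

S = {k, m, o}

From (3): o ∈ S.
Suppose k ∉ S: no assignment then satisfies all the clues, so k ∈ S.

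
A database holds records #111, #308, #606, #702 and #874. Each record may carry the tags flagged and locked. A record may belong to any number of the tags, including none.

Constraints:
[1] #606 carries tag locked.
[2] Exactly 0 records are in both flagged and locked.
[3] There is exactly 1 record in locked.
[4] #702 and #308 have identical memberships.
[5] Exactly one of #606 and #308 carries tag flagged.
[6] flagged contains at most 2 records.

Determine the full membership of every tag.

flagged = {#308, #702}; locked = {#606}

From (1): #606 ∈ locked.
(3): locked already has 1, so the rest are out.
Suppose #111 ∈ flagged: no assignment then satisfies all the clues, so #111 ∉ flagged.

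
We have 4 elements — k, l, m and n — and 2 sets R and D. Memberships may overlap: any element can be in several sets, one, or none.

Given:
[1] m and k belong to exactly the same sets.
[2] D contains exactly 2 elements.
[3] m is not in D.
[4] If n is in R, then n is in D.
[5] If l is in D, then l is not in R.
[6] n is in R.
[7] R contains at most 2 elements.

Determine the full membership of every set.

R = {n}; D = {l, n}

From (3): m ∉ D.
From (6): n ∈ R.
(1): k matches m: k ∉ D.
(2): only 2 candidates remain for D, so all are in.
(5): l ∉ R.
Suppose k ∈ R: no assignment then satisfies all the clues, so k ∉ R.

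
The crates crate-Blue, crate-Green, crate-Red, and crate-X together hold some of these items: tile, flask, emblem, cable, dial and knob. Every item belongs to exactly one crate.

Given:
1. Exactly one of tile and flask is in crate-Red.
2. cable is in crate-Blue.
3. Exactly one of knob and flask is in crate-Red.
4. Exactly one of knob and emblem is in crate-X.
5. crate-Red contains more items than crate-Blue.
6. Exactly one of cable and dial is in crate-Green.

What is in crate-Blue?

crate-Blue = {cable}

From (2): cable ∈ crate-Blue.
(6) (exactly one): dial ∈ crate-Green.
Suppose tile ∈ crate-Blue: no assignment then satisfies all the clues, so tile ∉ crate-Blue.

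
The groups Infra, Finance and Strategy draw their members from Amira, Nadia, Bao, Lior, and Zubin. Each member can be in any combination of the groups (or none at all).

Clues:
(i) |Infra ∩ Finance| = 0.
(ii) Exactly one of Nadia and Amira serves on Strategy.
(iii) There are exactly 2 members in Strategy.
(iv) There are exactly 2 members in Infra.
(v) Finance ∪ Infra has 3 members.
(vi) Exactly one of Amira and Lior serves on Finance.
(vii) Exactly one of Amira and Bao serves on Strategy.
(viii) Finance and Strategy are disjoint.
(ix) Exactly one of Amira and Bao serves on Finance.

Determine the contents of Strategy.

Strategy = {Bao, Nadia}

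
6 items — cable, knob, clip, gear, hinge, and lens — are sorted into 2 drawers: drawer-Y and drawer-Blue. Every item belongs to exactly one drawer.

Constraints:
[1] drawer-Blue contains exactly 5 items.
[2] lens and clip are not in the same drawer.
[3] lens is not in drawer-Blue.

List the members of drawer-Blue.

drawer-Blue = {cable, clip, gear, hinge, knob}

From (3): lens ∉ drawer-Blue.
(1): only 5 candidates remain for drawer-Blue, so all are in.
Only one drawer left: lens ∈ drawer-Y.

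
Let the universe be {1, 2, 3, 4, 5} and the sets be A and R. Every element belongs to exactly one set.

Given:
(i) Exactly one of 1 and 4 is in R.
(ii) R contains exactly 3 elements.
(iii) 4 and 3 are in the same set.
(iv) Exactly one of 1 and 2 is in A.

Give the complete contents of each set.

A = {1, 5}; R = {2, 3, 4}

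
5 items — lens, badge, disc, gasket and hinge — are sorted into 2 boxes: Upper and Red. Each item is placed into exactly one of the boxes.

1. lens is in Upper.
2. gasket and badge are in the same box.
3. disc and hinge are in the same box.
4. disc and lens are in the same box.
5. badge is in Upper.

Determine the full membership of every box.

From (1): lens ∈ Upper.
From (5): badge ∈ Upper.
(2): gasket matches badge: gasket ∈ Upper.
(4): disc matches lens: disc ∈ Upper.
(3): hinge matches disc: hinge ∈ Upper.

Upper = {badge, disc, gasket, hinge, lens}; Red = {}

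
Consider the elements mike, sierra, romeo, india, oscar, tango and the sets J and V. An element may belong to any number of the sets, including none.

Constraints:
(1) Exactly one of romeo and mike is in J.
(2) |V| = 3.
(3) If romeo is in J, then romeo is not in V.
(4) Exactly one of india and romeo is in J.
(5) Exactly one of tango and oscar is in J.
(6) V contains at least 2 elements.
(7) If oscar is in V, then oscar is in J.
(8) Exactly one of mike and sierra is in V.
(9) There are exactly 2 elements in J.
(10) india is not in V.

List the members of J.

From (10): india ∉ V.
Suppose mike ∈ J: no assignment then satisfies all the clues, so mike ∉ J.

J = {oscar, romeo}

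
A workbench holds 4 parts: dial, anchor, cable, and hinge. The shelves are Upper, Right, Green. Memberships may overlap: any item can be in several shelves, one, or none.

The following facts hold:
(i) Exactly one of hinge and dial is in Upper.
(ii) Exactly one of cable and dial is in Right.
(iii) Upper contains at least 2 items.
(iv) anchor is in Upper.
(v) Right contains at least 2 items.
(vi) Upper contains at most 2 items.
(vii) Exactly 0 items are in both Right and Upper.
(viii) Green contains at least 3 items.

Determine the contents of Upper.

From (iv): anchor ∈ Upper.
Suppose dial ∉ Upper: no assignment then satisfies all the clues, so dial ∈ Upper.

Upper = {anchor, dial}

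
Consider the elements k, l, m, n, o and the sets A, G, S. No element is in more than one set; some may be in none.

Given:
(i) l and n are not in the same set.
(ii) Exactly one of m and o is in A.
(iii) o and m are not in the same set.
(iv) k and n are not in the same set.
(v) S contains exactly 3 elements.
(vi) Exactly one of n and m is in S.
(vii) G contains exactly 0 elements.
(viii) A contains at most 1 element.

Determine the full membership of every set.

A = {o}; G = {}; S = {k, l, m}

(vii): G already has 0, so the rest are out.
Suppose k ∈ A: no assignment then satisfies all the clues, so k ∉ A.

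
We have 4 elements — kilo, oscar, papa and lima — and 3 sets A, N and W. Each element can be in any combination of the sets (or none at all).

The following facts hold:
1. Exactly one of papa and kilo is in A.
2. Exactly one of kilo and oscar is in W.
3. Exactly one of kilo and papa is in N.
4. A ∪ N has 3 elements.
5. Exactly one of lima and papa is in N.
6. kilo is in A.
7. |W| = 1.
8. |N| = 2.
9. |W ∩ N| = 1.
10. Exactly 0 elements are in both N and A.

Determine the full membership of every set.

A = {kilo}; N = {oscar, papa}; W = {oscar}

From (6): kilo ∈ A.
(1) (exactly one): papa ∉ A.
Suppose kilo ∈ N: no assignment then satisfies all the clues, so kilo ∉ N.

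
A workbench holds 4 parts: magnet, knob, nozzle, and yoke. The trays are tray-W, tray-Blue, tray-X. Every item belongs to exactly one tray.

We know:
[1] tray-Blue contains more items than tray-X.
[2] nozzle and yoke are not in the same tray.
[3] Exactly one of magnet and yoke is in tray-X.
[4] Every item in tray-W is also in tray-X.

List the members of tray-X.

tray-X = {yoke}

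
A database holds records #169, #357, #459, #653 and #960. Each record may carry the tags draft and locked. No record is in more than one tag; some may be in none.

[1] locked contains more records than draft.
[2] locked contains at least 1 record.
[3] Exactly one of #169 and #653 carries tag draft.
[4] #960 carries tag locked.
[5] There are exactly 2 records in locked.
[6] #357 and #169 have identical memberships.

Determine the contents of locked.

locked = {#459, #960}

From (4): #960 ∈ locked.
Suppose #169 ∈ locked: no assignment then satisfies all the clues, so #169 ∉ locked.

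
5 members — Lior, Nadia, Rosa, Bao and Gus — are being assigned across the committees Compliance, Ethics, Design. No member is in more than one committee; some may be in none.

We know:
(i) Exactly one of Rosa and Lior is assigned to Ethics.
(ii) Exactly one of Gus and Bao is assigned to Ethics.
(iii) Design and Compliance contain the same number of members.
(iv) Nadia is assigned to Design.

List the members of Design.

Design = {Nadia}

From (iv): Nadia ∈ Design.
Suppose Lior ∈ Design: no assignment then satisfies all the clues, so Lior ∉ Design.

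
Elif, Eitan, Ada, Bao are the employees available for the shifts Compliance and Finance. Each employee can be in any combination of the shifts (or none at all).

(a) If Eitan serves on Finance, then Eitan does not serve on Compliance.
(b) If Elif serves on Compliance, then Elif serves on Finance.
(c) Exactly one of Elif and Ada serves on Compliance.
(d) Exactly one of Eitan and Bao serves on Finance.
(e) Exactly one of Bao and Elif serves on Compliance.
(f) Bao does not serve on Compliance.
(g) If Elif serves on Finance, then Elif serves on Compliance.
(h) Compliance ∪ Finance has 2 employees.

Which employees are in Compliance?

Compliance = {Elif}

From (f): Bao ∉ Compliance.
(e) (exactly one): Elif ∈ Compliance.
(b): Elif ∈ Finance.
(c) (exactly one): Ada ∉ Compliance.
Suppose Eitan ∈ Compliance: no assignment then satisfies all the clues, so Eitan ∉ Compliance.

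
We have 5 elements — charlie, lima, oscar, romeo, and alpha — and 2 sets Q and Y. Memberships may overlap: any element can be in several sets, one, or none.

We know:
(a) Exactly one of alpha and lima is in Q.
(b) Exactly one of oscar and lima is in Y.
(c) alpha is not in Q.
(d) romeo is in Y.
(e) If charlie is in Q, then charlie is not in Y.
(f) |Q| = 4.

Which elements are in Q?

From (c): alpha ∉ Q.
From (d): romeo ∈ Y.
(a) (exactly one): lima ∈ Q.
(f): only 4 candidates remain for Q, so all are in.
(e): charlie ∉ Y.

Q = {charlie, lima, oscar, romeo}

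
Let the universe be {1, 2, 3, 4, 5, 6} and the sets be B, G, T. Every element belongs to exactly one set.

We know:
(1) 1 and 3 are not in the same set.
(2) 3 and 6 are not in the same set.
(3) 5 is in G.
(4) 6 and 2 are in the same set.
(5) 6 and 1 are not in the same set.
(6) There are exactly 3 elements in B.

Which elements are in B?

From (3): 5 ∈ G.
Suppose 1 ∈ B: no assignment then satisfies all the clues, so 1 ∉ B.

B = {2, 4, 6}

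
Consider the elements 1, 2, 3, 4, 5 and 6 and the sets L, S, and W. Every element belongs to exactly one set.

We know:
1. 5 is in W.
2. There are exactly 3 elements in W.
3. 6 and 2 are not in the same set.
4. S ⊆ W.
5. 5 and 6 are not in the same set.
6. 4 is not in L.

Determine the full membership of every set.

L = {1, 3, 6}; S = {}; W = {2, 4, 5}

From (1): 5 ∈ W.
From (6): 4 ∉ L.
(5): 6 ∉ W.
(4) contrapositive: 6 ∉ S.
Only one set left: 6 ∈ L.
(3): 2 ∉ L.
Suppose 1 ∉ L: no assignment then satisfies all the clues, so 1 ∈ L.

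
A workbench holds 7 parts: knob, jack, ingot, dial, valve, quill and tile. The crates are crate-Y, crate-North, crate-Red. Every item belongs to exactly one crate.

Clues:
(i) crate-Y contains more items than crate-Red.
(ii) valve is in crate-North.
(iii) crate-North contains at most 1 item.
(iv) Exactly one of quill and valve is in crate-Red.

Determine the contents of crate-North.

From (ii): valve ∈ crate-North.
(iii): crate-North already has 1, so the rest are out.
(iv) (exactly one): quill ∈ crate-Red.

crate-North = {valve}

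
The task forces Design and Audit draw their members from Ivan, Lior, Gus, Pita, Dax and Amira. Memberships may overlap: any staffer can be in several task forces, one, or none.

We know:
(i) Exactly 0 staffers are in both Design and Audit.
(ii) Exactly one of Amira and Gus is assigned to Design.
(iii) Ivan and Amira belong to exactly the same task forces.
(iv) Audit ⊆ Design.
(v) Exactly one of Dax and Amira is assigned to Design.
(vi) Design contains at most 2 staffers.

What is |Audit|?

0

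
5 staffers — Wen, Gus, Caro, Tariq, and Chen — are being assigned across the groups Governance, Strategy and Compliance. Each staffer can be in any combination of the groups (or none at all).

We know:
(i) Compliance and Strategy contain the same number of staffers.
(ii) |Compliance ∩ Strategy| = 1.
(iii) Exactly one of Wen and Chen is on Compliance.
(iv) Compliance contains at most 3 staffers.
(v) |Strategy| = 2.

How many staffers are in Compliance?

2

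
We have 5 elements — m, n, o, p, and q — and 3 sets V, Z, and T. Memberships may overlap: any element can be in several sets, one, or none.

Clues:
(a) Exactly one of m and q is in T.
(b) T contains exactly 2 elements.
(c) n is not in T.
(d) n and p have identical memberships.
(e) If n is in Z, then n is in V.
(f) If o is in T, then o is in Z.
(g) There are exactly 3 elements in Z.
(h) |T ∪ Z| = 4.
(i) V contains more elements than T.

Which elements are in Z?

Z = {n, o, p}

From (c): n ∉ T.
(d): p matches n: p ∉ T.
Suppose m ∈ Z: no assignment then satisfies all the clues, so m ∉ Z.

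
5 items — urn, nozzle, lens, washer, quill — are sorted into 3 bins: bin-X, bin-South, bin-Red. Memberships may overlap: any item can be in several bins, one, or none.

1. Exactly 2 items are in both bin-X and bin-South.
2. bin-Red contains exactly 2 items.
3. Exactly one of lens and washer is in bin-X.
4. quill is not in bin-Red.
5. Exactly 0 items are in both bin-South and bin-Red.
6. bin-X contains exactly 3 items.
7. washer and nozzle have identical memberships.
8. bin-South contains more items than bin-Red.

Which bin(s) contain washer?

washer: bin-South, bin-X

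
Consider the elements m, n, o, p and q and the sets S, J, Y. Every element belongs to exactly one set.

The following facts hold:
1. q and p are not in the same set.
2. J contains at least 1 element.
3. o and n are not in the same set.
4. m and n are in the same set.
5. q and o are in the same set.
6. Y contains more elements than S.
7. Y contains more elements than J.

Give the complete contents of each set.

S = {}; J = {o, q}; Y = {m, n, p}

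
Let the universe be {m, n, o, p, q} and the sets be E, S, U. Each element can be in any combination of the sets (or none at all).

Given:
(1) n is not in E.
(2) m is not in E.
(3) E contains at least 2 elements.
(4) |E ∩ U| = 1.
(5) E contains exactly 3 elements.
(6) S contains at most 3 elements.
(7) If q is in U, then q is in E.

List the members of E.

From (1): n ∉ E.
From (2): m ∉ E.
(5): only 3 candidates remain for E, so all are in.

E = {o, p, q}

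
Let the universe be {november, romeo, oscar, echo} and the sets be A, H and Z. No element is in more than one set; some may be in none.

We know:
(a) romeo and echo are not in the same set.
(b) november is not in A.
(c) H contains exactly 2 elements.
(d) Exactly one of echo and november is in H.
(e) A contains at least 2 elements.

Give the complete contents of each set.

A = {echo, oscar}; H = {november, romeo}; Z = {}

From (b): november ∉ A.
Suppose november ∉ H: no assignment then satisfies all the clues, so november ∈ H.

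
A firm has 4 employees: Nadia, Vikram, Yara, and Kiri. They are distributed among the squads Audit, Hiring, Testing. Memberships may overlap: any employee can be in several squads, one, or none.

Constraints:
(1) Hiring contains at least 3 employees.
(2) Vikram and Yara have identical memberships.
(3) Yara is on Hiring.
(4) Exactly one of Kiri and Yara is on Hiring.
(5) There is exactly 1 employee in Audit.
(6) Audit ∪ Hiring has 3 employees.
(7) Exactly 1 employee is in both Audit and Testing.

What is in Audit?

Audit = {Nadia}

From (3): Yara ∈ Hiring.
(2): Vikram matches Yara: Vikram ∈ Hiring.
(4) (exactly one): Kiri ∉ Hiring.
(1): only 3 candidates remain for Hiring, so all are in.
Suppose Nadia ∉ Audit: no assignment then satisfies all the clues, so Nadia ∈ Audit.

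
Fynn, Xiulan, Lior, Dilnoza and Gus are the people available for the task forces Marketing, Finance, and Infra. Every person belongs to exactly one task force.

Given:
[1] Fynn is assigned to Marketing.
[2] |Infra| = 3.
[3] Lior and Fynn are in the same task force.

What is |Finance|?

0

From (1): Fynn ∈ Marketing.
(3): Lior matches Fynn: Lior ∈ Marketing.
(2): only 3 candidates remain for Infra, so all are in.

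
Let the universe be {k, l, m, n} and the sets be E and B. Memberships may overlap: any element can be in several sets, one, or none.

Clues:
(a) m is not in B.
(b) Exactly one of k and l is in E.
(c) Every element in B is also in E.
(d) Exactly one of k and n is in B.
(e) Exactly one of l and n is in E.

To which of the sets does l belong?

l: none

From (a): m ∉ B.
Suppose l ∈ E: no assignment then satisfies all the clues, so l ∉ E.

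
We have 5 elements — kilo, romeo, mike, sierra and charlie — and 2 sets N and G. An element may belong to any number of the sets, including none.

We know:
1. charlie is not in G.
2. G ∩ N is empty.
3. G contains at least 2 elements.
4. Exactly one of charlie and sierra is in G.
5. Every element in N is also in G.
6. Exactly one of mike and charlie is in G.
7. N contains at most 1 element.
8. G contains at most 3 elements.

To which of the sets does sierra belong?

sierra: G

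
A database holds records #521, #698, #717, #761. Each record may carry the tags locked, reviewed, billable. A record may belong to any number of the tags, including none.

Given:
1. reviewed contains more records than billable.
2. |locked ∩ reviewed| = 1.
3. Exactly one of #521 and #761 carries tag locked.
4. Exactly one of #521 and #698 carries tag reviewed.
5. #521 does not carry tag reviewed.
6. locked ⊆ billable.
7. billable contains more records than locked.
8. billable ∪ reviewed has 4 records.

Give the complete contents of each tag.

locked = {#761}; reviewed = {#698, #717, #761}; billable = {#521, #761}

From (5): #521 ∉ reviewed.
(4) (exactly one): #698 ∈ reviewed.
Suppose #521 ∈ locked: no assignment then satisfies all the clues, so #521 ∉ locked.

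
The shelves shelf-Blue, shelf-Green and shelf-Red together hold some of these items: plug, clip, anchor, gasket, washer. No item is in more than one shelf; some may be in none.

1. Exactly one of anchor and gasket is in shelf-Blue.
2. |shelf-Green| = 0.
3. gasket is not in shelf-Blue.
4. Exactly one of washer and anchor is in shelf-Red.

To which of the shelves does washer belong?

From (3): gasket ∉ shelf-Blue.
(1) (exactly one): anchor ∈ shelf-Blue.
(2): shelf-Green already has 0, so the rest are out.
(4) (exactly one): washer ∈ shelf-Red.

washer: shelf-Red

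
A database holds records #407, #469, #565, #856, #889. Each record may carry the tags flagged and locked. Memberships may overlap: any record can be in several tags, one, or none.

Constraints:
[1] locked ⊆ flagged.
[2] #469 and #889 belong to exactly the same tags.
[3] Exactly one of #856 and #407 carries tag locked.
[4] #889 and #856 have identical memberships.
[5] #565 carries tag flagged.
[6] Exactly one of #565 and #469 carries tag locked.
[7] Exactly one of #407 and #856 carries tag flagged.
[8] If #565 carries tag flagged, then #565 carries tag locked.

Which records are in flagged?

From (5): #565 ∈ flagged.
(8): #565 ∈ locked.
(6) (exactly one): #469 ∉ locked.
(2): #889 matches #469: #889 ∉ locked.
(4): #856 matches #889: #856 ∉ locked.
(3) (exactly one): #407 ∈ locked.
(1) with #407 ∈ locked: #407 ∈ flagged.
(7) (exactly one): #856 ∉ flagged.
(4): #889 matches #856: #889 ∉ flagged.
(2): #469 matches #889: #469 ∉ flagged.

flagged = {#407, #565}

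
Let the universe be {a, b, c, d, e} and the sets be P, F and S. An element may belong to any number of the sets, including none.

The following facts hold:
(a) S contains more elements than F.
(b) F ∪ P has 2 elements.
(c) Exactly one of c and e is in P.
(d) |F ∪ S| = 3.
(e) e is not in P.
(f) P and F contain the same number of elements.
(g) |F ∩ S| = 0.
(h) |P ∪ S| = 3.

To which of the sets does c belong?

c: P

From (e): e ∉ P.
(c) (exactly one): c ∈ P.
Suppose c ∈ F: no assignment then satisfies all the clues, so c ∉ F.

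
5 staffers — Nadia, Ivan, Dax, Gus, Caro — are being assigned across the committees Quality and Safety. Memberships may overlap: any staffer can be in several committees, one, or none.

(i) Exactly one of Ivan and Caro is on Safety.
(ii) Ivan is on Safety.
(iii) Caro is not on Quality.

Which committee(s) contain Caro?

From (ii): Ivan ∈ Safety.
From (iii): Caro ∉ Quality.
(i) (exactly one): Caro ∉ Safety.

Caro: none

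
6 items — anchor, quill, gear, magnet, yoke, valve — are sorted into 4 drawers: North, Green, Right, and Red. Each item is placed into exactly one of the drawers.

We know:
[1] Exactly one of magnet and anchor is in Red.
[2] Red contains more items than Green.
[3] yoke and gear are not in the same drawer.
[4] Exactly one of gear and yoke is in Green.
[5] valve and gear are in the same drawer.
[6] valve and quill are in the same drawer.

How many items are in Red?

4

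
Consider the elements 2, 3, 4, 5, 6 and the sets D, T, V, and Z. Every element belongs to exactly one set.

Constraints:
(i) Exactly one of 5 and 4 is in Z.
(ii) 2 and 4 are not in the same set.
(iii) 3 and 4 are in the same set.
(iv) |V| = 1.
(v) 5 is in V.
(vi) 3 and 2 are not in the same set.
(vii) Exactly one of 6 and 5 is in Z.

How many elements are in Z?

From (v): 5 ∈ V.
(i) (exactly one): 4 ∈ Z.
(ii): 2 ∉ Z.
(iii): 3 matches 4: 3 ∉ D.
(iii): 3 matches 4: 3 ∉ T.
(iii): 3 matches 4: 3 ∉ V.
(iii): 3 matches 4: 3 ∈ Z.
(iv): V already has 1, so the rest are out.
(vii) (exactly one): 6 ∈ Z.

3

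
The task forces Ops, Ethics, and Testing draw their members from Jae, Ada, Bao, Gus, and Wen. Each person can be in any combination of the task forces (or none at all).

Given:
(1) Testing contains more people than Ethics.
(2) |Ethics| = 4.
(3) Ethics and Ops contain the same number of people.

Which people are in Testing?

Testing = {Ada, Bao, Gus, Jae, Wen}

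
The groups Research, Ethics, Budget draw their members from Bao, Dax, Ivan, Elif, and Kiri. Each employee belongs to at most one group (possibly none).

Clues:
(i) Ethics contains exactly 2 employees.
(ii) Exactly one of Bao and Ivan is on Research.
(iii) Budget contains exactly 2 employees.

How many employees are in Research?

1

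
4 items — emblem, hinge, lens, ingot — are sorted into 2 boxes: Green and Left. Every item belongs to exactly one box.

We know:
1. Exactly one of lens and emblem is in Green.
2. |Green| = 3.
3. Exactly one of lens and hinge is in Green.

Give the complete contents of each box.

Green = {emblem, hinge, ingot}; Left = {lens}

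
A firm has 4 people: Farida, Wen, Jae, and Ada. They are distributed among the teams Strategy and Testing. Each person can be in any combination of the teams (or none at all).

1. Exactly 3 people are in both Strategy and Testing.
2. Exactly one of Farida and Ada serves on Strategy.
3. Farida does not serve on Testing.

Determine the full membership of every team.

Strategy = {Ada, Jae, Wen}; Testing = {Ada, Jae, Wen}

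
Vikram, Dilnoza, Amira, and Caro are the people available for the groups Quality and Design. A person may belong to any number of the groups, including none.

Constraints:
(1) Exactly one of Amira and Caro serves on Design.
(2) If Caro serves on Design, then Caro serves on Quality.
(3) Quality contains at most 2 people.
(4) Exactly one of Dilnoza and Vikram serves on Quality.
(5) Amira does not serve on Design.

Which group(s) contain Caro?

From (5): Amira ∉ Design.
(1) (exactly one): Caro ∈ Design.
(2): Caro ∈ Quality.

Caro: Design, Quality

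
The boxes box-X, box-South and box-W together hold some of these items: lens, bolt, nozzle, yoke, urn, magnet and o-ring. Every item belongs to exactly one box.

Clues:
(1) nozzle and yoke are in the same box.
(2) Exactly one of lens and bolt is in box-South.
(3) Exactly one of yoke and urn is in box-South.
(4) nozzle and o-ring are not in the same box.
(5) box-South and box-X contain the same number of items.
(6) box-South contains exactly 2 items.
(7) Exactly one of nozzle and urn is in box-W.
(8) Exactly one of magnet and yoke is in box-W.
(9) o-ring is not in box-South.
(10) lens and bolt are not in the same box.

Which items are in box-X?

box-X = {magnet, o-ring}

From (9): o-ring ∉ box-South.
Suppose lens ∈ box-X: no assignment then satisfies all the clues, so lens ∉ box-X.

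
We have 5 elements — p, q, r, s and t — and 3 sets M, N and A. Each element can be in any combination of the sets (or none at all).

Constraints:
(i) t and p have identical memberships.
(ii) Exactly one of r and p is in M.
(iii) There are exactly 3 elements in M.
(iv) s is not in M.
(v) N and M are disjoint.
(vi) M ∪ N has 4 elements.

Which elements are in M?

M = {p, q, t}

From (iv): s ∉ M.
Suppose p ∉ M: no assignment then satisfies all the clues, so p ∈ M.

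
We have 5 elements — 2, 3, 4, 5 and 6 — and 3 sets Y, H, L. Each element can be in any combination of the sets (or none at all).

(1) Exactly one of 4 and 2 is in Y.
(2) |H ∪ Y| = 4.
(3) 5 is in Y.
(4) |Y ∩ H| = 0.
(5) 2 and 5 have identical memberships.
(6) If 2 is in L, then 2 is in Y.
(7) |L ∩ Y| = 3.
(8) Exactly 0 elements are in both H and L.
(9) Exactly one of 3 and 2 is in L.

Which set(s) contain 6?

6: L, Y

From (3): 5 ∈ Y.
(5): 2 matches 5: 2 ∈ Y.
(1) (exactly one): 4 ∉ Y.
Suppose 6 ∉ Y: no assignment then satisfies all the clues, so 6 ∈ Y.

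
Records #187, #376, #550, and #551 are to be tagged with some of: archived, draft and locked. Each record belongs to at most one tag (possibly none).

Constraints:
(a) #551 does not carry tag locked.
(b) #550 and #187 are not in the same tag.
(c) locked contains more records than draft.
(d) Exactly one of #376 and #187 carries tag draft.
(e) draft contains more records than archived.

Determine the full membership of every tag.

archived = {}; draft = {#187}; locked = {#376, #550}

From (a): #551 ∉ locked.
Suppose #187 ∈ archived: no assignment then satisfies all the clues, so #187 ∉ archived.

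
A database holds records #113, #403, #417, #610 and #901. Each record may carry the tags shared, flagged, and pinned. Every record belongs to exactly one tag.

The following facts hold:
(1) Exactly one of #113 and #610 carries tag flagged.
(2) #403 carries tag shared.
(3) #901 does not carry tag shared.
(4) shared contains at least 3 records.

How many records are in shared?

3

From (2): #403 ∈ shared.
From (3): #901 ∉ shared.
Suppose #113 ∈ pinned: no assignment then satisfies all the clues, so #113 ∉ pinned.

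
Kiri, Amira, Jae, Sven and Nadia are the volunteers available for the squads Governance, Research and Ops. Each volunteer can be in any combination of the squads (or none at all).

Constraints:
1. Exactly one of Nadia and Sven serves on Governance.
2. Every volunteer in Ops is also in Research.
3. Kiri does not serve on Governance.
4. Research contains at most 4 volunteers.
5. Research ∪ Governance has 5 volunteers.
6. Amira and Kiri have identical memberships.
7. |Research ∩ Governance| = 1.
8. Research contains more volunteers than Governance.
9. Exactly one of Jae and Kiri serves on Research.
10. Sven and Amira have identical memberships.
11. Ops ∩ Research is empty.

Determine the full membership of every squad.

Governance = {Jae, Nadia}; Research = {Amira, Kiri, Nadia, Sven}; Ops = {}

From (3): Kiri ∉ Governance.
(6): Amira matches Kiri: Amira ∉ Governance.
(10): Sven matches Amira: Sven ∉ Governance.
(1) (exactly one): Nadia ∈ Governance.
Suppose Kiri ∉ Research: no assignment then satisfies all the clues, so Kiri ∈ Research.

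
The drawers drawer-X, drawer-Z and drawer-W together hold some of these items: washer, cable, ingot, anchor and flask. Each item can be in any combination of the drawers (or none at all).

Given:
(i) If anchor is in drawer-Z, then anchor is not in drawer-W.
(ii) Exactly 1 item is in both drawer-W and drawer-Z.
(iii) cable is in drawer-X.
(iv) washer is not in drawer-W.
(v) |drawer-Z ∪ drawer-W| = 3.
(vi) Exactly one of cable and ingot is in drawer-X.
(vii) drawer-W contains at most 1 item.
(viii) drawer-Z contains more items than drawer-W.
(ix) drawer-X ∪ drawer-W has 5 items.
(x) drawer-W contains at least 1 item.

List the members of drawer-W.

drawer-W = {ingot}

From (iii): cable ∈ drawer-X.
From (iv): washer ∉ drawer-W.
(vi) (exactly one): ingot ∉ drawer-X.
Suppose cable ∈ drawer-W: no assignment then satisfies all the clues, so cable ∉ drawer-W.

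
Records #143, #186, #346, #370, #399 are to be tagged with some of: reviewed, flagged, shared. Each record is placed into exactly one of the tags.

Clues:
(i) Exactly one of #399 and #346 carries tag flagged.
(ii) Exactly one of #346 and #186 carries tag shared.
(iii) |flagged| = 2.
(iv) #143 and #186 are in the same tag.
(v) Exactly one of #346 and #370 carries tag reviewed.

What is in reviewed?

reviewed = {#346}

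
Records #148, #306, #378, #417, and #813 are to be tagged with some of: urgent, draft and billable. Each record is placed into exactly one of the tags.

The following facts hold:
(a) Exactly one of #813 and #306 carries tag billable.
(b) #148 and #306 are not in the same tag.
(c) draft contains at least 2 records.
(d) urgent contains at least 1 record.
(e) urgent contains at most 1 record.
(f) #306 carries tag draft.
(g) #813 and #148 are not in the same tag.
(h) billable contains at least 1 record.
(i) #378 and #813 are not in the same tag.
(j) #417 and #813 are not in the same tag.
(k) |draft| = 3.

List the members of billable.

From (f): #306 ∈ draft.
(a) (exactly one): #813 ∈ billable.
(b): #148 ∉ draft.
(g): #148 ∉ billable.
(i): #378 ∉ billable.
(j): #417 ∉ billable.
(k): only 3 candidates remain for draft, so all are in.
Only one tag left: #148 ∈ urgent.

billable = {#813}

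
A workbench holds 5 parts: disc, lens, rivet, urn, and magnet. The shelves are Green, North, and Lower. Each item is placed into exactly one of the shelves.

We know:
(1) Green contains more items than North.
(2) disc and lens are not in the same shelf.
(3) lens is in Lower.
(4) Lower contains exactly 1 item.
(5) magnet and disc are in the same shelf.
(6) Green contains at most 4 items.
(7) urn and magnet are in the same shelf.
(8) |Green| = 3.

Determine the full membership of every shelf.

Green = {disc, magnet, urn}; North = {rivet}; Lower = {lens}

From (3): lens ∈ Lower.
(2): disc ∉ Lower.
(4): Lower already has 1, so the rest are out.
Suppose disc ∉ Green: no assignment then satisfies all the clues, so disc ∈ Green.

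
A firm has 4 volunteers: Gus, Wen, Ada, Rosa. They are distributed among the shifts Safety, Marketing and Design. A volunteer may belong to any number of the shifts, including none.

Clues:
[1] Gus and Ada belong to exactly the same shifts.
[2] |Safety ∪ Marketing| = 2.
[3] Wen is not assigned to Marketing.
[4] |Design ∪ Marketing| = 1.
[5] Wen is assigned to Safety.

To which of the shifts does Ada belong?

Ada: none

From (3): Wen ∉ Marketing.
From (5): Wen ∈ Safety.
Suppose Ada ∈ Safety: no assignment then satisfies all the clues, so Ada ∉ Safety.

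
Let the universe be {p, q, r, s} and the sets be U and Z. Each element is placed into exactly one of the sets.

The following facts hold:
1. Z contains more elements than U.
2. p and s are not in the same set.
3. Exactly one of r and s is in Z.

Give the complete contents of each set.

U = {s}; Z = {p, q, r}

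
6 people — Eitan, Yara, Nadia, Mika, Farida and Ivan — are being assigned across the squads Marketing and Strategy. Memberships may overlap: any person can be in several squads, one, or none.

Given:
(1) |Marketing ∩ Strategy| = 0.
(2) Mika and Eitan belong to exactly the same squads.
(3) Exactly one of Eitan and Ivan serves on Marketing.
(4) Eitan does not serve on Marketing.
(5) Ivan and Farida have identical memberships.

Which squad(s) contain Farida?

From (4): Eitan ∉ Marketing.
(2): Mika matches Eitan: Mika ∉ Marketing.
(3) (exactly one): Ivan ∈ Marketing.
(5): Farida matches Ivan: Farida ∈ Marketing.
Suppose Farida ∈ Strategy: no assignment then satisfies all the clues, so Farida ∉ Strategy.

Farida: Marketing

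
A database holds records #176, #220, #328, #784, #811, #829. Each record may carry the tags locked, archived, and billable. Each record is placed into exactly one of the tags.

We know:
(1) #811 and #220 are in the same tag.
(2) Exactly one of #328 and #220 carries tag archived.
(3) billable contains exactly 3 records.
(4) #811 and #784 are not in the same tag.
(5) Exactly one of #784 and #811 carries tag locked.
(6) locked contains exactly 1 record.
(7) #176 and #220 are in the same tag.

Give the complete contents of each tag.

locked = {#784}; archived = {#328, #829}; billable = {#176, #220, #811}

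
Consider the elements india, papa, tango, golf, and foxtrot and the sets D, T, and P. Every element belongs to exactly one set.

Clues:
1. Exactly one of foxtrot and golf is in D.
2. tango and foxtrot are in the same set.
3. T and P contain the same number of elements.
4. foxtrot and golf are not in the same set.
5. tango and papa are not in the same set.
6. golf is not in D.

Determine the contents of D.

From (6): golf ∉ D.
(1) (exactly one): foxtrot ∈ D.
(2): tango matches foxtrot: tango ∈ D.
(5): papa ∉ D.
Suppose india ∉ D: no assignment then satisfies all the clues, so india ∈ D.

D = {foxtrot, india, tango}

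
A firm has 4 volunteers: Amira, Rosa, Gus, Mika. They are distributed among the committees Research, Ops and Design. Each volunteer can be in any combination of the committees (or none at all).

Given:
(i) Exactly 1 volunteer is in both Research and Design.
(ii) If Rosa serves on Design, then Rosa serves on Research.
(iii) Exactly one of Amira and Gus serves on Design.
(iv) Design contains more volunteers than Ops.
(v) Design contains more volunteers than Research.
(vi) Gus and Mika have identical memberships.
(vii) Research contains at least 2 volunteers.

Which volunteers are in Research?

Research = {Amira, Rosa}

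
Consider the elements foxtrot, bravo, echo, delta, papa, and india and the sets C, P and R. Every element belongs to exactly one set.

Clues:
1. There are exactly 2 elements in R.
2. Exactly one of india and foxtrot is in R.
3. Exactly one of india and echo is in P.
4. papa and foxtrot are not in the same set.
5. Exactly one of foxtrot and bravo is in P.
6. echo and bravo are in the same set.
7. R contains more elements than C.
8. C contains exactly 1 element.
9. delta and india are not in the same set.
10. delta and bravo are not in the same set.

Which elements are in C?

C = {india}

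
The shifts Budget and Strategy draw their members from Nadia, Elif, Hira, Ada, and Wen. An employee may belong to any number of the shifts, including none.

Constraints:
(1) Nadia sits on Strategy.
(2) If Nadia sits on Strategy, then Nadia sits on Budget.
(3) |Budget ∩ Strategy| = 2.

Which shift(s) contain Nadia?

From (1): Nadia ∈ Strategy.
(2): Nadia ∈ Budget.

Nadia: Budget, Strategy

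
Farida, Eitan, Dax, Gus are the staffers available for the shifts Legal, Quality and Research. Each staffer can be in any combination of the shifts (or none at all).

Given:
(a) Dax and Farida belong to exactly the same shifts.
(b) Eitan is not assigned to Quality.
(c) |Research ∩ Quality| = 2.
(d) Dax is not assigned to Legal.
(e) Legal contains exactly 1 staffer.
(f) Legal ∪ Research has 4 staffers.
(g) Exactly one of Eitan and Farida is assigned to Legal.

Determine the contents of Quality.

Quality = {Dax, Farida}

From (b): Eitan ∉ Quality.
From (d): Dax ∉ Legal.
(a): Farida matches Dax: Farida ∉ Legal.
(g) (exactly one): Eitan ∈ Legal.
(e): Legal already has 1, so the rest are out.
Suppose Farida ∉ Quality: no assignment then satisfies all the clues, so Farida ∈ Quality.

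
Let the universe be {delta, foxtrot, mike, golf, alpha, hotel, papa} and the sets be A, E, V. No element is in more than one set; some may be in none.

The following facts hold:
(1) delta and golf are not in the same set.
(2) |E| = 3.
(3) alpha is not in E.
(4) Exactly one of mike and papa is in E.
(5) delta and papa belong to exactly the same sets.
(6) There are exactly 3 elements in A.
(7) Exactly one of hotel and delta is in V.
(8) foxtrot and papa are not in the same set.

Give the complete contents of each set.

A = {alpha, delta, papa}; E = {foxtrot, golf, mike}; V = {hotel}

From (3): alpha ∉ E.
Suppose delta ∉ A: no assignment then satisfies all the clues, so delta ∈ A.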